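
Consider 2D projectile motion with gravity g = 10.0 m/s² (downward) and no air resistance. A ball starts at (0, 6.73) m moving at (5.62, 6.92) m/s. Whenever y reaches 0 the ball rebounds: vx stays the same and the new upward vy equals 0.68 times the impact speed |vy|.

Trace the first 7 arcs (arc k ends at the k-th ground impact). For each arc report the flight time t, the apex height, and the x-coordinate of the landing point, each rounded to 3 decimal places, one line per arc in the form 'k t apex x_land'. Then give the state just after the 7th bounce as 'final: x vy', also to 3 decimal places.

1 2.043 9.124 11.481
2 1.837 4.219 21.806
3 1.249 1.951 28.827
4 0.850 0.902 33.601
5 0.578 0.417 36.848
6 0.393 0.193 39.055
7 0.267 0.089 40.557
final: 40.557 0.908

Arc 1: start y=6.730, vy=6.920 → t=2.043, apex=9.124, x_land=11.481, impact vy=-13.509
  bounce: vy ← 0.68·13.509 = 9.186
Arc 2: start y=0.000, vy=9.186 → t=1.837, apex=4.219, x_land=21.806, impact vy=-9.186
  bounce: vy ← 0.68·9.186 = 6.246
Arc 3: start y=0.000, vy=6.246 → t=1.249, apex=1.951, x_land=28.827, impact vy=-6.246
  bounce: vy ← 0.68·6.246 = 4.248
Arc 4: start y=0.000, vy=4.248 → t=0.850, apex=0.902, x_land=33.601, impact vy=-4.248
  bounce: vy ← 0.68·4.248 = 2.888
Arc 5: start y=0.000, vy=2.888 → t=0.578, apex=0.417, x_land=36.848, impact vy=-2.888
  bounce: vy ← 0.68·2.888 = 1.964
Arc 6: start y=0.000, vy=1.964 → t=0.393, apex=0.193, x_land=39.055, impact vy=-1.964
  bounce: vy ← 0.68·1.964 = 1.336
Arc 7: start y=0.000, vy=1.336 → t=0.267, apex=0.089, x_land=40.557, impact vy=-1.336
  bounce: vy ← 0.68·1.336 = 0.908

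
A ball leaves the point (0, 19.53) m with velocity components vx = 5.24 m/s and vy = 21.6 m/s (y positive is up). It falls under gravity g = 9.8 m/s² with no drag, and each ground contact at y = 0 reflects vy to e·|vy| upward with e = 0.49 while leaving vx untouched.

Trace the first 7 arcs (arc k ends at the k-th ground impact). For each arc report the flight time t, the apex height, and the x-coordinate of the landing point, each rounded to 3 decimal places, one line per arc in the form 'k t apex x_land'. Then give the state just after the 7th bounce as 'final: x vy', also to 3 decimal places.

Arc 1: start y=19.530, vy=21.600 → t=5.178, apex=43.334, x_land=27.132, impact vy=-29.144
  bounce: vy ← 0.49·29.144 = 14.280
Arc 2: start y=0.000, vy=14.280 → t=2.914, apex=10.405, x_land=42.404, impact vy=-14.280
  bounce: vy ← 0.49·14.280 = 6.997
Arc 3: start y=0.000, vy=6.997 → t=1.428, apex=2.498, x_land=49.886, impact vy=-6.997
  bounce: vy ← 0.49·6.997 = 3.429
Arc 4: start y=0.000, vy=3.429 → t=0.700, apex=0.600, x_land=53.553, impact vy=-3.429
  bounce: vy ← 0.49·3.429 = 1.680
Arc 5: start y=0.000, vy=1.680 → t=0.343, apex=0.144, x_land=55.350, impact vy=-1.680
  bounce: vy ← 0.49·1.680 = 0.823
Arc 6: start y=0.000, vy=0.823 → t=0.168, apex=0.035, x_land=56.230, impact vy=-0.823
  bounce: vy ← 0.49·0.823 = 0.403
Arc 7: start y=0.000, vy=0.403 → t=0.082, apex=0.008, x_land=56.661, impact vy=-0.403
  bounce: vy ← 0.49·0.403 = 0.198

1 5.178 43.334 27.132
2 2.914 10.405 42.404
3 1.428 2.498 49.886
4 0.700 0.600 53.553
5 0.343 0.144 55.350
6 0.168 0.035 56.230
7 0.082 0.008 56.661
final: 56.661 0.198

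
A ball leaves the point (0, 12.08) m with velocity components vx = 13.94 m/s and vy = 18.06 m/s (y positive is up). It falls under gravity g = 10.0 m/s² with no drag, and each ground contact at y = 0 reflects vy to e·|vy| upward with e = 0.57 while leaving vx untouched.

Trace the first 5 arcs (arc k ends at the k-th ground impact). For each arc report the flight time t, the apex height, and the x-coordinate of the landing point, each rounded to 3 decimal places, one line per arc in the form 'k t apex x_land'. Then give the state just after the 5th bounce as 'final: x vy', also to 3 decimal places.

Arc 1: start y=12.080, vy=18.060 → t=4.189, apex=28.388, x_land=58.392, impact vy=-23.828
  bounce: vy ← 0.57·23.828 = 13.582
Arc 2: start y=0.000, vy=13.582 → t=2.716, apex=9.223, x_land=96.258, impact vy=-13.582
  bounce: vy ← 0.57·13.582 = 7.742
Arc 3: start y=0.000, vy=7.742 → t=1.548, apex=2.997, x_land=117.841, impact vy=-7.742
  bounce: vy ← 0.57·7.742 = 4.413
Arc 4: start y=0.000, vy=4.413 → t=0.883, apex=0.974, x_land=130.144, impact vy=-4.413
  bounce: vy ← 0.57·4.413 = 2.515
Arc 5: start y=0.000, vy=2.515 → t=0.503, apex=0.316, x_land=137.157, impact vy=-2.515
  bounce: vy ← 0.57·2.515 = 1.434

1 4.189 28.388 58.392
2 2.716 9.223 96.258
3 1.548 2.997 117.841
4 0.883 0.974 130.144
5 0.503 0.316 137.157
final: 137.157 1.434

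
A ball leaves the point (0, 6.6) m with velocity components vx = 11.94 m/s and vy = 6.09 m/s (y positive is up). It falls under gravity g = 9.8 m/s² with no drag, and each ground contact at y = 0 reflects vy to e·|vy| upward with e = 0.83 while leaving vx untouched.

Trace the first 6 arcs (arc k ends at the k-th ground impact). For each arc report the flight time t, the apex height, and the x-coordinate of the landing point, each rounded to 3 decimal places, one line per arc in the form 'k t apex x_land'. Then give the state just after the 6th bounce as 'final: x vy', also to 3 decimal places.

Arc 1: start y=6.600, vy=6.090 → t=1.938, apex=8.492, x_land=23.139, impact vy=-12.901
  bounce: vy ← 0.83·12.901 = 10.708
Arc 2: start y=0.000, vy=10.708 → t=2.185, apex=5.850, x_land=49.232, impact vy=-10.708
  bounce: vy ← 0.83·10.708 = 8.888
Arc 3: start y=0.000, vy=8.888 → t=1.814, apex=4.030, x_land=70.889, impact vy=-8.888
  bounce: vy ← 0.83·8.888 = 7.377
Arc 4: start y=0.000, vy=7.377 → t=1.505, apex=2.776, x_land=88.865, impact vy=-7.377
  bounce: vy ← 0.83·7.377 = 6.123
Arc 5: start y=0.000, vy=6.123 → t=1.250, apex=1.913, x_land=103.784, impact vy=-6.123
  bounce: vy ← 0.83·6.123 = 5.082
Arc 6: start y=0.000, vy=5.082 → t=1.037, apex=1.318, x_land=116.168, impact vy=-5.082
  bounce: vy ← 0.83·5.082 = 4.218

1 1.938 8.492 23.139
2 2.185 5.850 49.232
3 1.814 4.030 70.889
4 1.505 2.776 88.865
5 1.250 1.913 103.784
6 1.037 1.318 116.168
final: 116.168 4.218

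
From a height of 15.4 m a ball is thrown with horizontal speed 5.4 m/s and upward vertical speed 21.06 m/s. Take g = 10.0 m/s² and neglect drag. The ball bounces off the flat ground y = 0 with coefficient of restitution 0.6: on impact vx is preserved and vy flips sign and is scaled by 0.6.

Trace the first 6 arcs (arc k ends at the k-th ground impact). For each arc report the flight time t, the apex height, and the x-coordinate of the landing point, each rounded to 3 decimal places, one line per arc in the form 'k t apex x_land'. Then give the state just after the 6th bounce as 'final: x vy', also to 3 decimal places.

Arc 1: start y=15.400, vy=21.060 → t=4.847, apex=37.576, x_land=26.176, impact vy=-27.414
  bounce: vy ← 0.6·27.414 = 16.448
Arc 2: start y=0.000, vy=16.448 → t=3.290, apex=13.527, x_land=43.940, impact vy=-16.448
  bounce: vy ← 0.6·16.448 = 9.869
Arc 3: start y=0.000, vy=9.869 → t=1.974, apex=4.870, x_land=54.599, impact vy=-9.869
  bounce: vy ← 0.6·9.869 = 5.921
Arc 4: start y=0.000, vy=5.921 → t=1.184, apex=1.753, x_land=60.994, impact vy=-5.921
  bounce: vy ← 0.6·5.921 = 3.553
Arc 5: start y=0.000, vy=3.553 → t=0.711, apex=0.631, x_land=64.831, impact vy=-3.553
  bounce: vy ← 0.6·3.553 = 2.132
Arc 6: start y=0.000, vy=2.132 → t=0.426, apex=0.227, x_land=67.133, impact vy=-2.132
  bounce: vy ← 0.6·2.132 = 1.279

1 4.847 37.576 26.176
2 3.290 13.527 43.940
3 1.974 4.870 54.599
4 1.184 1.753 60.994
5 0.711 0.631 64.831
6 0.426 0.227 67.133
final: 67.133 1.279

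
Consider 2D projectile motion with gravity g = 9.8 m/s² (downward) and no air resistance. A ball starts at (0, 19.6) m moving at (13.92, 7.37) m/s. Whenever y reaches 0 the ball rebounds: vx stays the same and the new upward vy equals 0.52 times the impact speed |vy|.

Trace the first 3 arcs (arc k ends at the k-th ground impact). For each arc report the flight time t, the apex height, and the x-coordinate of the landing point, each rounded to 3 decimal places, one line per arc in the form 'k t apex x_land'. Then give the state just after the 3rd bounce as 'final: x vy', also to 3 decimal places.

1 2.889 22.371 40.212
2 2.222 6.049 71.144
3 1.156 1.636 87.229
final: 87.229 2.944

Arc 1: start y=19.600, vy=7.370 → t=2.889, apex=22.371, x_land=40.212, impact vy=-20.940
  bounce: vy ← 0.52·20.940 = 10.889
Arc 2: start y=0.000, vy=10.889 → t=2.222, apex=6.049, x_land=71.144, impact vy=-10.889
  bounce: vy ← 0.52·10.889 = 5.662
Arc 3: start y=0.000, vy=5.662 → t=1.156, apex=1.636, x_land=87.229, impact vy=-5.662
  bounce: vy ← 0.52·5.662 = 2.944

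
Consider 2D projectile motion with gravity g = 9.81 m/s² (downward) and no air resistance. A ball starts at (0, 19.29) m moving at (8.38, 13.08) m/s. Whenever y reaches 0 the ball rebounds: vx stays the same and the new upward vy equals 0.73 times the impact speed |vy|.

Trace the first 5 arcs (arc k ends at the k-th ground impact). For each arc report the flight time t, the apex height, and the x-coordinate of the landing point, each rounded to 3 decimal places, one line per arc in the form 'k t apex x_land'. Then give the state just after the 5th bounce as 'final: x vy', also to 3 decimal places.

1 3.723 28.010 31.199
2 3.489 14.927 60.436
3 2.547 7.954 81.779
4 1.859 4.239 97.359
5 1.357 2.259 108.733
final: 108.733 4.860

Arc 1: start y=19.290, vy=13.080 → t=3.723, apex=28.010, x_land=31.199, impact vy=-23.443
  bounce: vy ← 0.73·23.443 = 17.113
Arc 2: start y=0.000, vy=17.113 → t=3.489, apex=14.927, x_land=60.436, impact vy=-17.113
  bounce: vy ← 0.73·17.113 = 12.493
Arc 3: start y=0.000, vy=12.493 → t=2.547, apex=7.954, x_land=81.779, impact vy=-12.493
  bounce: vy ← 0.73·12.493 = 9.120
Arc 4: start y=0.000, vy=9.120 → t=1.859, apex=4.239, x_land=97.359, impact vy=-9.120
  bounce: vy ← 0.73·9.120 = 6.657
Arc 5: start y=0.000, vy=6.657 → t=1.357, apex=2.259, x_land=108.733, impact vy=-6.657
  bounce: vy ← 0.73·6.657 = 4.860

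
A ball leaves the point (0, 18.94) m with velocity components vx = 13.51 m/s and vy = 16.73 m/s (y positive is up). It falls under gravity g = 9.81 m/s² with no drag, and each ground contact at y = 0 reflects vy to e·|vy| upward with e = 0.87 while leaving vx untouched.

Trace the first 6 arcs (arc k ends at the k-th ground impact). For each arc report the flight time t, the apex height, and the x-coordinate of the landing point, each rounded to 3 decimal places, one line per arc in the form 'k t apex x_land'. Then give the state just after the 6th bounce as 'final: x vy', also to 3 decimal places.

Arc 1: start y=18.940, vy=16.730 → t=4.307, apex=33.206, x_land=58.191, impact vy=-25.524
  bounce: vy ← 0.87·25.524 = 22.206
Arc 2: start y=0.000, vy=22.206 → t=4.527, apex=25.133, x_land=119.355, impact vy=-22.206
  bounce: vy ← 0.87·22.206 = 19.319
Arc 3: start y=0.000, vy=19.319 → t=3.939, apex=19.023, x_land=172.567, impact vy=-19.319
  bounce: vy ← 0.87·19.319 = 16.808
Arc 4: start y=0.000, vy=16.808 → t=3.427, apex=14.399, x_land=218.861, impact vy=-16.808
  bounce: vy ← 0.87·16.808 = 14.623
Arc 5: start y=0.000, vy=14.623 → t=2.981, apex=10.898, x_land=259.138, impact vy=-14.623
  bounce: vy ← 0.87·14.623 = 12.722
Arc 6: start y=0.000, vy=12.722 → t=2.594, apex=8.249, x_land=294.178, impact vy=-12.722
  bounce: vy ← 0.87·12.722 = 11.068

1 4.307 33.206 58.191
2 4.527 25.133 119.355
3 3.939 19.023 172.567
4 3.427 14.399 218.861
5 2.981 10.898 259.138
6 2.594 8.249 294.178
final: 294.178 11.068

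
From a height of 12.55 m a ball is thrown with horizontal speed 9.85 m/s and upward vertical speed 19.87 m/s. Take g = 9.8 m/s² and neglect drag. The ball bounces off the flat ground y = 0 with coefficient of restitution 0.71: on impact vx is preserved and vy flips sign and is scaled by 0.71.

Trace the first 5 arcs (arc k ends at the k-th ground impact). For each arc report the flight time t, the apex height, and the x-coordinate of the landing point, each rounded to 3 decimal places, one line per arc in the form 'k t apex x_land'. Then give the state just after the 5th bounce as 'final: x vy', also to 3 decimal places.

Arc 1: start y=12.550, vy=19.870 → t=4.611, apex=32.694, x_land=45.414, impact vy=-25.314
  bounce: vy ← 0.71·25.314 = 17.973
Arc 2: start y=0.000, vy=17.973 → t=3.668, apex=16.481, x_land=81.544, impact vy=-17.973
  bounce: vy ← 0.71·17.973 = 12.761
Arc 3: start y=0.000, vy=12.761 → t=2.604, apex=8.308, x_land=107.195, impact vy=-12.761
  bounce: vy ← 0.71·12.761 = 9.060
Arc 4: start y=0.000, vy=9.060 → t=1.849, apex=4.188, x_land=125.408, impact vy=-9.060
  bounce: vy ← 0.71·9.060 = 6.433
Arc 5: start y=0.000, vy=6.433 → t=1.313, apex=2.111, x_land=138.339, impact vy=-6.433
  bounce: vy ← 0.71·6.433 = 4.567

1 4.611 32.694 45.414
2 3.668 16.481 81.544
3 2.604 8.308 107.195
4 1.849 4.188 125.408
5 1.313 2.111 138.339
final: 138.339 4.567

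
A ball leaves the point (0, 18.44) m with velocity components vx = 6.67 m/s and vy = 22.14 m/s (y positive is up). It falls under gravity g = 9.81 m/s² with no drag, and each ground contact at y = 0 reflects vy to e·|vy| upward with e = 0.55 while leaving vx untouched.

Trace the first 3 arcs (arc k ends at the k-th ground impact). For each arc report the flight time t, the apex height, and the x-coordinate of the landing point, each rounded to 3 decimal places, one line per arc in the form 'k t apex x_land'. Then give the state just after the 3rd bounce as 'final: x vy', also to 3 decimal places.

Arc 1: start y=18.440, vy=22.140 → t=5.232, apex=43.424, x_land=34.899, impact vy=-29.189
  bounce: vy ← 0.55·29.189 = 16.054
Arc 2: start y=0.000, vy=16.054 → t=3.273, apex=13.136, x_land=56.730, impact vy=-16.054
  bounce: vy ← 0.55·16.054 = 8.830
Arc 3: start y=0.000, vy=8.830 → t=1.800, apex=3.974, x_land=68.736, impact vy=-8.830
  bounce: vy ← 0.55·8.830 = 4.856

1 5.232 43.424 34.899
2 3.273 13.136 56.730
3 1.800 3.974 68.736
final: 68.736 4.856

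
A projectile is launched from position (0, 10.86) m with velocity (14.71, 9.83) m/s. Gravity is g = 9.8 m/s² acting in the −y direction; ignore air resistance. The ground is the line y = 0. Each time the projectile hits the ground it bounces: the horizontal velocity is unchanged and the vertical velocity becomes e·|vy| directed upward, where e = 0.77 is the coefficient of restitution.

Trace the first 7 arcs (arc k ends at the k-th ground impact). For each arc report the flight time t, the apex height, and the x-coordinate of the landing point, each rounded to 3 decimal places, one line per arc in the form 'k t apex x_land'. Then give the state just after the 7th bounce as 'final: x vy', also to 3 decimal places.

Arc 1: start y=10.860, vy=9.830 → t=2.798, apex=15.790, x_land=41.161, impact vy=-17.592
  bounce: vy ← 0.77·17.592 = 13.546
Arc 2: start y=0.000, vy=13.546 → t=2.764, apex=9.362, x_land=81.827, impact vy=-13.546
  bounce: vy ← 0.77·13.546 = 10.430
Arc 3: start y=0.000, vy=10.430 → t=2.129, apex=5.551, x_land=113.139, impact vy=-10.430
  bounce: vy ← 0.77·10.430 = 8.031
Arc 4: start y=0.000, vy=8.031 → t=1.639, apex=3.291, x_land=137.250, impact vy=-8.031
  bounce: vy ← 0.77·8.031 = 6.184
Arc 5: start y=0.000, vy=6.184 → t=1.262, apex=1.951, x_land=155.815, impact vy=-6.184
  bounce: vy ← 0.77·6.184 = 4.762
Arc 6: start y=0.000, vy=4.762 → t=0.972, apex=1.157, x_land=170.110, impact vy=-4.762
  bounce: vy ← 0.77·4.762 = 3.667
Arc 7: start y=0.000, vy=3.667 → t=0.748, apex=0.686, x_land=181.118, impact vy=-3.667
  bounce: vy ← 0.77·3.667 = 2.823

1 2.798 15.790 41.161
2 2.764 9.362 81.827
3 2.129 5.551 113.139
4 1.639 3.291 137.250
5 1.262 1.951 155.815
6 0.972 1.157 170.110
7 0.748 0.686 181.118
final: 181.118 2.823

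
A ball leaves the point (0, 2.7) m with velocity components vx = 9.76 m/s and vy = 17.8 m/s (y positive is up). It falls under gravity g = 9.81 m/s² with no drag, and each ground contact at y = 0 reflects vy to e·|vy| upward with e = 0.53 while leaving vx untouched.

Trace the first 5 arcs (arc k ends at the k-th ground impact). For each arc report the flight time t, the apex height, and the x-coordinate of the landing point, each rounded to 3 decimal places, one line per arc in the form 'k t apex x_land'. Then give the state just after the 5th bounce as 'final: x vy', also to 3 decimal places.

Arc 1: start y=2.700, vy=17.800 → t=3.775, apex=18.849, x_land=36.842, impact vy=-19.231
  bounce: vy ← 0.53·19.231 = 10.192
Arc 2: start y=0.000, vy=10.192 → t=2.078, apex=5.295, x_land=57.122, impact vy=-10.192
  bounce: vy ← 0.53·10.192 = 5.402
Arc 3: start y=0.000, vy=5.402 → t=1.101, apex=1.487, x_land=67.871, impact vy=-5.402
  bounce: vy ← 0.53·5.402 = 2.863
Arc 4: start y=0.000, vy=2.863 → t=0.584, apex=0.418, x_land=73.568, impact vy=-2.863
  bounce: vy ← 0.53·2.863 = 1.517
Arc 5: start y=0.000, vy=1.517 → t=0.309, apex=0.117, x_land=76.587, impact vy=-1.517
  bounce: vy ← 0.53·1.517 = 0.804

1 3.775 18.849 36.842
2 2.078 5.295 57.122
3 1.101 1.487 67.871
4 0.584 0.418 73.568
5 0.309 0.117 76.587
final: 76.587 0.804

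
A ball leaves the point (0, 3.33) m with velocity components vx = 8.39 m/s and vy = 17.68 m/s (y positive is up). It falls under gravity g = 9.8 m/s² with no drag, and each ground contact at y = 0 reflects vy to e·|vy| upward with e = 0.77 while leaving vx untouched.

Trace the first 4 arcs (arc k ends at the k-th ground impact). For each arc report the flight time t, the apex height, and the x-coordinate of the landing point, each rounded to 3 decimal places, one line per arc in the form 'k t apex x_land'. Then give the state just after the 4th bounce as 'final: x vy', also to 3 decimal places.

Arc 1: start y=3.330, vy=17.680 → t=3.788, apex=19.278, x_land=31.778, impact vy=-19.438
  bounce: vy ← 0.77·19.438 = 14.968
Arc 2: start y=0.000, vy=14.968 → t=3.055, apex=11.430, x_land=57.406, impact vy=-14.968
  bounce: vy ← 0.77·14.968 = 11.525
Arc 3: start y=0.000, vy=11.525 → t=2.352, apex=6.777, x_land=77.140, impact vy=-11.525
  bounce: vy ← 0.77·11.525 = 8.874
Arc 4: start y=0.000, vy=8.874 → t=1.811, apex=4.018, x_land=92.335, impact vy=-8.874
  bounce: vy ← 0.77·8.874 = 6.833

1 3.788 19.278 31.778
2 3.055 11.430 57.406
3 2.352 6.777 77.140
4 1.811 4.018 92.335
final: 92.335 6.833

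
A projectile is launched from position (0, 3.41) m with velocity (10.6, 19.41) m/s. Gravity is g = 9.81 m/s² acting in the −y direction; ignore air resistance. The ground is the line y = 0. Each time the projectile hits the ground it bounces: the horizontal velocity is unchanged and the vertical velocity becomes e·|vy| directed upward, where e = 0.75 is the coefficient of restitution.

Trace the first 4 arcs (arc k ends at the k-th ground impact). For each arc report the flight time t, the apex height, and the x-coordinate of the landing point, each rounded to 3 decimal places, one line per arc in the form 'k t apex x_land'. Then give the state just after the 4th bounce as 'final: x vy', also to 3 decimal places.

1 4.126 22.612 43.732
2 3.221 12.719 77.871
3 2.415 7.155 103.475
4 1.812 4.024 122.679
final: 122.679 6.664

Arc 1: start y=3.410, vy=19.410 → t=4.126, apex=22.612, x_land=43.732, impact vy=-21.063
  bounce: vy ← 0.75·21.063 = 15.797
Arc 2: start y=0.000, vy=15.797 → t=3.221, apex=12.719, x_land=77.871, impact vy=-15.797
  bounce: vy ← 0.75·15.797 = 11.848
Arc 3: start y=0.000, vy=11.848 → t=2.415, apex=7.155, x_land=103.475, impact vy=-11.848
  bounce: vy ← 0.75·11.848 = 8.886
Arc 4: start y=0.000, vy=8.886 → t=1.812, apex=4.024, x_land=122.679, impact vy=-8.886
  bounce: vy ← 0.75·8.886 = 6.664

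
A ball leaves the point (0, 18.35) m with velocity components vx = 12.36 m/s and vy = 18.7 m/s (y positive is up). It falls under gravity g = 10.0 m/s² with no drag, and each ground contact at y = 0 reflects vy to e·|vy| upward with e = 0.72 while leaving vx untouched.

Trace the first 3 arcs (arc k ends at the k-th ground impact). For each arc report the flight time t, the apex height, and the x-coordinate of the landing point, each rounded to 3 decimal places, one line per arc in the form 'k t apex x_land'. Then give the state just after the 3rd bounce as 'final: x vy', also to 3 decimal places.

1 4.547 35.835 56.202
2 3.855 18.577 103.850
3 2.776 9.630 138.157
final: 138.157 9.992

Arc 1: start y=18.350, vy=18.700 → t=4.547, apex=35.835, x_land=56.202, impact vy=-26.771
  bounce: vy ← 0.72·26.771 = 19.275
Arc 2: start y=0.000, vy=19.275 → t=3.855, apex=18.577, x_land=103.850, impact vy=-19.275
  bounce: vy ← 0.72·19.275 = 13.878
Arc 3: start y=0.000, vy=13.878 → t=2.776, apex=9.630, x_land=138.157, impact vy=-13.878
  bounce: vy ← 0.72·13.878 = 9.992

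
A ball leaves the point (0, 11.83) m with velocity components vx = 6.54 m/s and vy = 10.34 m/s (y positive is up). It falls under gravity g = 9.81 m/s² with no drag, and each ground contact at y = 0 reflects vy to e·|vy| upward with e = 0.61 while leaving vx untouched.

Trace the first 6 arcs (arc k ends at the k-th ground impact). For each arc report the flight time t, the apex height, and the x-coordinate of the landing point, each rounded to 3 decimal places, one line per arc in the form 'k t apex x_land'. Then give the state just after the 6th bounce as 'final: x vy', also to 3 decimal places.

1 2.931 17.279 19.168
2 2.290 6.430 34.144
3 1.397 2.392 43.279
4 0.852 0.890 48.851
5 0.520 0.331 52.250
6 0.317 0.123 54.324
final: 54.324 0.949

Arc 1: start y=11.830, vy=10.340 → t=2.931, apex=17.279, x_land=19.168, impact vy=-18.413
  bounce: vy ← 0.61·18.413 = 11.232
Arc 2: start y=0.000, vy=11.232 → t=2.290, apex=6.430, x_land=34.144, impact vy=-11.232
  bounce: vy ← 0.61·11.232 = 6.851
Arc 3: start y=0.000, vy=6.851 → t=1.397, apex=2.392, x_land=43.279, impact vy=-6.851
  bounce: vy ← 0.61·6.851 = 4.179
Arc 4: start y=0.000, vy=4.179 → t=0.852, apex=0.890, x_land=48.851, impact vy=-4.179
  bounce: vy ← 0.61·4.179 = 2.549
Arc 5: start y=0.000, vy=2.549 → t=0.520, apex=0.331, x_land=52.250, impact vy=-2.549
  bounce: vy ← 0.61·2.549 = 1.555
Arc 6: start y=0.000, vy=1.555 → t=0.317, apex=0.123, x_land=54.324, impact vy=-1.555
  bounce: vy ← 0.61·1.555 = 0.949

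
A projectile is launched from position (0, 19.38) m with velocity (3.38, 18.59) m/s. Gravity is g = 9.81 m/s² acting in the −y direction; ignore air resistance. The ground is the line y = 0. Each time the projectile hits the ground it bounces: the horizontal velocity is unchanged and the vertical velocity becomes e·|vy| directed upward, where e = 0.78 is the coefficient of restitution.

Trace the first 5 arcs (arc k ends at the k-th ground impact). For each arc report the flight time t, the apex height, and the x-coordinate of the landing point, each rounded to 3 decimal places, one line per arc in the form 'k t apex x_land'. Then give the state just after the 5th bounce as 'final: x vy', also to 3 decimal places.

1 4.641 36.994 15.688
2 4.284 22.507 30.168
3 3.342 13.693 41.463
4 2.607 8.331 50.273
5 2.033 5.069 57.145
final: 57.145 7.778

Arc 1: start y=19.380, vy=18.590 → t=4.641, apex=36.994, x_land=15.688, impact vy=-26.941
  bounce: vy ← 0.78·26.941 = 21.014
Arc 2: start y=0.000, vy=21.014 → t=4.284, apex=22.507, x_land=30.168, impact vy=-21.014
  bounce: vy ← 0.78·21.014 = 16.391
Arc 3: start y=0.000, vy=16.391 → t=3.342, apex=13.693, x_land=41.463, impact vy=-16.391
  bounce: vy ← 0.78·16.391 = 12.785
Arc 4: start y=0.000, vy=12.785 → t=2.607, apex=8.331, x_land=50.273, impact vy=-12.785
  bounce: vy ← 0.78·12.785 = 9.972
Arc 5: start y=0.000, vy=9.972 → t=2.033, apex=5.069, x_land=57.145, impact vy=-9.972
  bounce: vy ← 0.78·9.972 = 7.778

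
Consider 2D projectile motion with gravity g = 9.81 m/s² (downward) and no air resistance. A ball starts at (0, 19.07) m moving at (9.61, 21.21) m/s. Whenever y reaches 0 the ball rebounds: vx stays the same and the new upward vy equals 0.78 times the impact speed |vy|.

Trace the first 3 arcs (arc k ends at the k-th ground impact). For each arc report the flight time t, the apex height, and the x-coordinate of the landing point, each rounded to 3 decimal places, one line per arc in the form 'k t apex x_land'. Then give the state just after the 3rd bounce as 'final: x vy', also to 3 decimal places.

1 5.088 41.999 48.898
2 4.565 25.552 92.766
3 3.561 15.546 126.983
final: 126.983 13.622

Arc 1: start y=19.070, vy=21.210 → t=5.088, apex=41.999, x_land=48.898, impact vy=-28.706
  bounce: vy ← 0.78·28.706 = 22.390
Arc 2: start y=0.000, vy=22.390 → t=4.565, apex=25.552, x_land=92.766, impact vy=-22.390
  bounce: vy ← 0.78·22.390 = 17.465
Arc 3: start y=0.000, vy=17.465 → t=3.561, apex=15.546, x_land=126.983, impact vy=-17.465
  bounce: vy ← 0.78·17.465 = 13.622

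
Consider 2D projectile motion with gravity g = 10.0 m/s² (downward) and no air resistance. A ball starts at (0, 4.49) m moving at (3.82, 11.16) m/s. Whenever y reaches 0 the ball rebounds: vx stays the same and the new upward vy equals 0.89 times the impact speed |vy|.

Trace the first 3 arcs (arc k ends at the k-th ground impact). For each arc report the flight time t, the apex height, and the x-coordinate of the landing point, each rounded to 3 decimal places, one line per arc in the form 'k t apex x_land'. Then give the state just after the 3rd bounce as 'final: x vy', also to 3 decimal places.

1 2.580 10.717 9.856
2 2.606 8.489 19.811
3 2.319 6.724 28.671
final: 28.671 10.321

Arc 1: start y=4.490, vy=11.160 → t=2.580, apex=10.717, x_land=9.856, impact vy=-14.641
  bounce: vy ← 0.89·14.641 = 13.030
Arc 2: start y=0.000, vy=13.030 → t=2.606, apex=8.489, x_land=19.811, impact vy=-13.030
  bounce: vy ← 0.89·13.030 = 11.597
Arc 3: start y=0.000, vy=11.597 → t=2.319, apex=6.724, x_land=28.671, impact vy=-11.597
  bounce: vy ← 0.89·11.597 = 10.321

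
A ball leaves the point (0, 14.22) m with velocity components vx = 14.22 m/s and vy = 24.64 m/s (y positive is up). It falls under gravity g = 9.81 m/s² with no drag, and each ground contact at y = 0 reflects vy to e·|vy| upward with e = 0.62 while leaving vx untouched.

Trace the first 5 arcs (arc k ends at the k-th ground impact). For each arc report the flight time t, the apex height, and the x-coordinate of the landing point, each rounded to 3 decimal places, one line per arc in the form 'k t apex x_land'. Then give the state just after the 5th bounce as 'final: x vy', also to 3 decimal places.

1 5.546 45.164 78.866
2 3.763 17.361 132.372
3 2.333 6.674 165.546
4 1.446 2.565 186.113
5 0.897 0.986 198.865
final: 198.865 2.727

Arc 1: start y=14.220, vy=24.640 → t=5.546, apex=45.164, x_land=78.866, impact vy=-29.768
  bounce: vy ← 0.62·29.768 = 18.456
Arc 2: start y=0.000, vy=18.456 → t=3.763, apex=17.361, x_land=132.372, impact vy=-18.456
  bounce: vy ← 0.62·18.456 = 11.443
Arc 3: start y=0.000, vy=11.443 → t=2.333, apex=6.674, x_land=165.546, impact vy=-11.443
  bounce: vy ← 0.62·11.443 = 7.095
Arc 4: start y=0.000, vy=7.095 → t=1.446, apex=2.565, x_land=186.113, impact vy=-7.095
  bounce: vy ← 0.62·7.095 = 4.399
Arc 5: start y=0.000, vy=4.399 → t=0.897, apex=0.986, x_land=198.865, impact vy=-4.399
  bounce: vy ← 0.62·4.399 = 2.727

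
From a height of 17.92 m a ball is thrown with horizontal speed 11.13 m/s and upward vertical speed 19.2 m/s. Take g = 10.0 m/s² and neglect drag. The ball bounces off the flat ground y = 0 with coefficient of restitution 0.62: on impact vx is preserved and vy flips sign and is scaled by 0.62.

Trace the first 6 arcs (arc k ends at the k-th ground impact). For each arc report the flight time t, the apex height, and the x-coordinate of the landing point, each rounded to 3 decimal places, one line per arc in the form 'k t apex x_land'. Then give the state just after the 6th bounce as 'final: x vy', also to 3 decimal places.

1 4.616 36.352 51.380
2 3.343 13.974 88.593
3 2.073 5.371 111.665
4 1.285 2.065 125.970
5 0.797 0.794 134.839
6 0.494 0.305 140.338
final: 140.338 1.532

Arc 1: start y=17.920, vy=19.200 → t=4.616, apex=36.352, x_land=51.380, impact vy=-26.964
  bounce: vy ← 0.62·26.964 = 16.717
Arc 2: start y=0.000, vy=16.717 → t=3.343, apex=13.974, x_land=88.593, impact vy=-16.717
  bounce: vy ← 0.62·16.717 = 10.365
Arc 3: start y=0.000, vy=10.365 → t=2.073, apex=5.371, x_land=111.665, impact vy=-10.365
  bounce: vy ← 0.62·10.365 = 6.426
Arc 4: start y=0.000, vy=6.426 → t=1.285, apex=2.065, x_land=125.970, impact vy=-6.426
  bounce: vy ← 0.62·6.426 = 3.984
Arc 5: start y=0.000, vy=3.984 → t=0.797, apex=0.794, x_land=134.839, impact vy=-3.984
  bounce: vy ← 0.62·3.984 = 2.470
Arc 6: start y=0.000, vy=2.470 → t=0.494, apex=0.305, x_land=140.338, impact vy=-2.470
  bounce: vy ← 0.62·2.470 = 1.532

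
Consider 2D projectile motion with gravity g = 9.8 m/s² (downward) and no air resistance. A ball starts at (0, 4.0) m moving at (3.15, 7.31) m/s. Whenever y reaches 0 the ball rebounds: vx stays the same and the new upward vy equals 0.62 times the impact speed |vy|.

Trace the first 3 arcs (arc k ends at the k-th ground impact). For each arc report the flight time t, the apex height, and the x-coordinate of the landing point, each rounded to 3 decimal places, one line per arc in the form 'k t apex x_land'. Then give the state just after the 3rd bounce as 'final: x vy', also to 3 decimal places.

1 1.918 6.726 6.040
2 1.453 2.586 10.617
3 0.901 0.994 13.454
final: 13.454 2.736

Arc 1: start y=4.000, vy=7.310 → t=1.918, apex=6.726, x_land=6.040, impact vy=-11.482
  bounce: vy ← 0.62·11.482 = 7.119
Arc 2: start y=0.000, vy=7.119 → t=1.453, apex=2.586, x_land=10.617, impact vy=-7.119
  bounce: vy ← 0.62·7.119 = 4.414
Arc 3: start y=0.000, vy=4.414 → t=0.901, apex=0.994, x_land=13.454, impact vy=-4.414
  bounce: vy ← 0.62·4.414 = 2.736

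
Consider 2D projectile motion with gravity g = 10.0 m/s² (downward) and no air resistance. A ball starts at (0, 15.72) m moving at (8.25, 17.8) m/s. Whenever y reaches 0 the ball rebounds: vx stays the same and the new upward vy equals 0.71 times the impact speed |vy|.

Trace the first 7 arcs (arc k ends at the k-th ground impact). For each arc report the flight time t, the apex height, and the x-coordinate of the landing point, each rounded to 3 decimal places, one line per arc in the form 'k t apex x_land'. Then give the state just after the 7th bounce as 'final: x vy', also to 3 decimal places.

Arc 1: start y=15.720, vy=17.800 → t=4.292, apex=31.562, x_land=35.413, impact vy=-25.124
  bounce: vy ← 0.71·25.124 = 17.838
Arc 2: start y=0.000, vy=17.838 → t=3.568, apex=15.910, x_land=64.846, impact vy=-17.838
  bounce: vy ← 0.71·17.838 = 12.665
Arc 3: start y=0.000, vy=12.665 → t=2.533, apex=8.020, x_land=85.744, impact vy=-12.665
  bounce: vy ← 0.71·12.665 = 8.992
Arc 4: start y=0.000, vy=8.992 → t=1.798, apex=4.043, x_land=100.581, impact vy=-8.992
  bounce: vy ← 0.71·8.992 = 6.385
Arc 5: start y=0.000, vy=6.385 → t=1.277, apex=2.038, x_land=111.116, impact vy=-6.385
  bounce: vy ← 0.71·6.385 = 4.533
Arc 6: start y=0.000, vy=4.533 → t=0.907, apex=1.027, x_land=118.595, impact vy=-4.533
  bounce: vy ← 0.71·4.533 = 3.218
Arc 7: start y=0.000, vy=3.218 → t=0.644, apex=0.518, x_land=123.906, impact vy=-3.218
  bounce: vy ← 0.71·3.218 = 2.285

1 4.292 31.562 35.413
2 3.568 15.910 64.846
3 2.533 8.020 85.744
4 1.798 4.043 100.581
5 1.277 2.038 111.116
6 0.907 1.027 118.595
7 0.644 0.518 123.906
final: 123.906 2.285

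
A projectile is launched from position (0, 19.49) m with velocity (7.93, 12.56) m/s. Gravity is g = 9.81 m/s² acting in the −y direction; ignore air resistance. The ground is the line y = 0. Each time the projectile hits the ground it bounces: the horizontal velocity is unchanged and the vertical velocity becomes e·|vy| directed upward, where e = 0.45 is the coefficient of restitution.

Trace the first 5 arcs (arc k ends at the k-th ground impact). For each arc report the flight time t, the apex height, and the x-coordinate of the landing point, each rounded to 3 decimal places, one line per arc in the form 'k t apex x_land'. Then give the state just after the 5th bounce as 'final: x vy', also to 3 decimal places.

1 3.649 27.530 28.940
2 2.132 5.575 45.849
3 0.959 1.129 53.457
4 0.432 0.229 56.881
5 0.194 0.046 58.422
final: 58.422 0.429

Arc 1: start y=19.490, vy=12.560 → t=3.649, apex=27.530, x_land=28.940, impact vy=-23.241
  bounce: vy ← 0.45·23.241 = 10.458
Arc 2: start y=0.000, vy=10.458 → t=2.132, apex=5.575, x_land=45.849, impact vy=-10.458
  bounce: vy ← 0.45·10.458 = 4.706
Arc 3: start y=0.000, vy=4.706 → t=0.959, apex=1.129, x_land=53.457, impact vy=-4.706
  bounce: vy ← 0.45·4.706 = 2.118
Arc 4: start y=0.000, vy=2.118 → t=0.432, apex=0.229, x_land=56.881, impact vy=-2.118
  bounce: vy ← 0.45·2.118 = 0.953
Arc 5: start y=0.000, vy=0.953 → t=0.194, apex=0.046, x_land=58.422, impact vy=-0.953
  bounce: vy ← 0.45·0.953 = 0.429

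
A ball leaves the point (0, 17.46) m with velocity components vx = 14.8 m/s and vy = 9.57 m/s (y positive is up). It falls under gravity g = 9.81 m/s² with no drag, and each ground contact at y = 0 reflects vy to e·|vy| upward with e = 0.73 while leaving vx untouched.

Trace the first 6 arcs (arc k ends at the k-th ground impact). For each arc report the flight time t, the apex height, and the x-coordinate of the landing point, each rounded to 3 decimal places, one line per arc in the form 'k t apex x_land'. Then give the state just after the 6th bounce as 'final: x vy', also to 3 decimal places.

1 3.100 22.128 45.873
2 3.101 11.792 91.768
3 2.264 6.284 125.271
4 1.653 3.349 149.729
5 1.206 1.785 167.583
6 0.881 0.951 180.616
final: 180.616 3.153

Arc 1: start y=17.460, vy=9.570 → t=3.100, apex=22.128, x_land=45.873, impact vy=-20.836
  bounce: vy ← 0.73·20.836 = 15.210
Arc 2: start y=0.000, vy=15.210 → t=3.101, apex=11.792, x_land=91.768, impact vy=-15.210
  bounce: vy ← 0.73·15.210 = 11.104
Arc 3: start y=0.000, vy=11.104 → t=2.264, apex=6.284, x_land=125.271, impact vy=-11.104
  bounce: vy ← 0.73·11.104 = 8.106
Arc 4: start y=0.000, vy=8.106 → t=1.653, apex=3.349, x_land=149.729, impact vy=-8.106
  bounce: vy ← 0.73·8.106 = 5.917
Arc 5: start y=0.000, vy=5.917 → t=1.206, apex=1.785, x_land=167.583, impact vy=-5.917
  bounce: vy ← 0.73·5.917 = 4.320
Arc 6: start y=0.000, vy=4.320 → t=0.881, apex=0.951, x_land=180.616, impact vy=-4.320
  bounce: vy ← 0.73·4.320 = 3.153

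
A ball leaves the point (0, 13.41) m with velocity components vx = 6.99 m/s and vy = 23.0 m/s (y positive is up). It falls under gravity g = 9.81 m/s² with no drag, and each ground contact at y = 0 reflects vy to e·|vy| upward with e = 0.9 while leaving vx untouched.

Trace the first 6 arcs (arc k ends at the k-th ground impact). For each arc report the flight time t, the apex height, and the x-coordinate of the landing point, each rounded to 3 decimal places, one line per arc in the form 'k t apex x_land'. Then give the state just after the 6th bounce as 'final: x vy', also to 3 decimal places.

1 5.213 40.372 36.442
2 5.164 32.702 72.539
3 4.648 26.488 105.027
4 4.183 21.455 134.265
5 3.765 17.379 160.580
6 3.388 14.077 184.263
final: 184.263 14.957

Arc 1: start y=13.410, vy=23.000 → t=5.213, apex=40.372, x_land=36.442, impact vy=-28.144
  bounce: vy ← 0.9·28.144 = 25.330
Arc 2: start y=0.000, vy=25.330 → t=5.164, apex=32.702, x_land=72.539, impact vy=-25.330
  bounce: vy ← 0.9·25.330 = 22.797
Arc 3: start y=0.000, vy=22.797 → t=4.648, apex=26.488, x_land=105.027, impact vy=-22.797
  bounce: vy ← 0.9·22.797 = 20.517
Arc 4: start y=0.000, vy=20.517 → t=4.183, apex=21.455, x_land=134.265, impact vy=-20.517
  bounce: vy ← 0.9·20.517 = 18.466
Arc 5: start y=0.000, vy=18.466 → t=3.765, apex=17.379, x_land=160.580, impact vy=-18.466
  bounce: vy ← 0.9·18.466 = 16.619
Arc 6: start y=0.000, vy=16.619 → t=3.388, apex=14.077, x_land=184.263, impact vy=-16.619
  bounce: vy ← 0.9·16.619 = 14.957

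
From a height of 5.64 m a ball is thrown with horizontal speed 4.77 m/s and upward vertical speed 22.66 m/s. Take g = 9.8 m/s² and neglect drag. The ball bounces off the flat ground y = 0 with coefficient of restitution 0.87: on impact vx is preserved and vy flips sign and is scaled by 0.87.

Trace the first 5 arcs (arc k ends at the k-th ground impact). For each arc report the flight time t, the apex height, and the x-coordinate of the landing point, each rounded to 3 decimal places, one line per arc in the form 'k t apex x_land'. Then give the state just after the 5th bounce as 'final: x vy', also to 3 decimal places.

1 4.861 31.838 23.188
2 4.435 24.098 44.345
3 3.859 18.240 62.751
4 3.357 13.806 78.764
5 2.921 10.450 92.695
final: 92.695 12.451

Arc 1: start y=5.640, vy=22.660 → t=4.861, apex=31.838, x_land=23.188, impact vy=-24.980
  bounce: vy ← 0.87·24.980 = 21.733
Arc 2: start y=0.000, vy=21.733 → t=4.435, apex=24.098, x_land=44.345, impact vy=-21.733
  bounce: vy ← 0.87·21.733 = 18.908
Arc 3: start y=0.000, vy=18.908 → t=3.859, apex=18.240, x_land=62.751, impact vy=-18.908
  bounce: vy ← 0.87·18.908 = 16.450
Arc 4: start y=0.000, vy=16.450 → t=3.357, apex=13.806, x_land=78.764, impact vy=-16.450
  bounce: vy ← 0.87·16.450 = 14.311
Arc 5: start y=0.000, vy=14.311 → t=2.921, apex=10.450, x_land=92.695, impact vy=-14.311
  bounce: vy ← 0.87·14.311 = 12.451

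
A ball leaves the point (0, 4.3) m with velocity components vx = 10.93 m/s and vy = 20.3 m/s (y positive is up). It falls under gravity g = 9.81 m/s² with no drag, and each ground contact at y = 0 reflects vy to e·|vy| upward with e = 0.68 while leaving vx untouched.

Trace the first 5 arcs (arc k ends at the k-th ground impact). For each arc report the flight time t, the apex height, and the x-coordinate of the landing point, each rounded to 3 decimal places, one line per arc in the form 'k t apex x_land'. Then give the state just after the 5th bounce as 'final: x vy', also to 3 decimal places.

Arc 1: start y=4.300, vy=20.300 → t=4.341, apex=25.304, x_land=47.443, impact vy=-22.281
  bounce: vy ← 0.68·22.281 = 15.151
Arc 2: start y=0.000, vy=15.151 → t=3.089, apex=11.700, x_land=81.205, impact vy=-15.151
  bounce: vy ← 0.68·15.151 = 10.303
Arc 3: start y=0.000, vy=10.303 → t=2.100, apex=5.410, x_land=104.163, impact vy=-10.303
  bounce: vy ← 0.68·10.303 = 7.006
Arc 4: start y=0.000, vy=7.006 → t=1.428, apex=2.502, x_land=119.775, impact vy=-7.006
  bounce: vy ← 0.68·7.006 = 4.764
Arc 5: start y=0.000, vy=4.764 → t=0.971, apex=1.157, x_land=130.391, impact vy=-4.764
  bounce: vy ← 0.68·4.764 = 3.240

1 4.341 25.304 47.443
2 3.089 11.700 81.205
3 2.100 5.410 104.163
4 1.428 2.502 119.775
5 0.971 1.157 130.391
final: 130.391 3.240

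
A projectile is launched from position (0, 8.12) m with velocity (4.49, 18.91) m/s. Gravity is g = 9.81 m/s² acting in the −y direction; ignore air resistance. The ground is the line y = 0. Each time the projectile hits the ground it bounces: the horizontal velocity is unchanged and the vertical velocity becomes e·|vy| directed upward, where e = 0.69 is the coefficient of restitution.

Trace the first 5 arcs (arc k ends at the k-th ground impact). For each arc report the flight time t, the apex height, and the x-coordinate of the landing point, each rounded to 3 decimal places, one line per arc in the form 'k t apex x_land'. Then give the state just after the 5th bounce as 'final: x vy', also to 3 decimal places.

Arc 1: start y=8.120, vy=18.910 → t=4.245, apex=26.346, x_land=19.061, impact vy=-22.735
  bounce: vy ← 0.69·22.735 = 15.687
Arc 2: start y=0.000, vy=15.687 → t=3.198, apex=12.543, x_land=33.421, impact vy=-15.687
  bounce: vy ← 0.69·15.687 = 10.824
Arc 3: start y=0.000, vy=10.824 → t=2.207, apex=5.972, x_land=43.330, impact vy=-10.824
  bounce: vy ← 0.69·10.824 = 7.469
Arc 4: start y=0.000, vy=7.469 → t=1.523, apex=2.843, x_land=50.167, impact vy=-7.469
  bounce: vy ← 0.69·7.469 = 5.153
Arc 5: start y=0.000, vy=5.153 → t=1.051, apex=1.354, x_land=54.884, impact vy=-5.153
  bounce: vy ← 0.69·5.153 = 3.556

1 4.245 26.346 19.061
2 3.198 12.543 33.421
3 2.207 5.972 43.330
4 1.523 2.843 50.167
5 1.051 1.354 54.884
final: 54.884 3.556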